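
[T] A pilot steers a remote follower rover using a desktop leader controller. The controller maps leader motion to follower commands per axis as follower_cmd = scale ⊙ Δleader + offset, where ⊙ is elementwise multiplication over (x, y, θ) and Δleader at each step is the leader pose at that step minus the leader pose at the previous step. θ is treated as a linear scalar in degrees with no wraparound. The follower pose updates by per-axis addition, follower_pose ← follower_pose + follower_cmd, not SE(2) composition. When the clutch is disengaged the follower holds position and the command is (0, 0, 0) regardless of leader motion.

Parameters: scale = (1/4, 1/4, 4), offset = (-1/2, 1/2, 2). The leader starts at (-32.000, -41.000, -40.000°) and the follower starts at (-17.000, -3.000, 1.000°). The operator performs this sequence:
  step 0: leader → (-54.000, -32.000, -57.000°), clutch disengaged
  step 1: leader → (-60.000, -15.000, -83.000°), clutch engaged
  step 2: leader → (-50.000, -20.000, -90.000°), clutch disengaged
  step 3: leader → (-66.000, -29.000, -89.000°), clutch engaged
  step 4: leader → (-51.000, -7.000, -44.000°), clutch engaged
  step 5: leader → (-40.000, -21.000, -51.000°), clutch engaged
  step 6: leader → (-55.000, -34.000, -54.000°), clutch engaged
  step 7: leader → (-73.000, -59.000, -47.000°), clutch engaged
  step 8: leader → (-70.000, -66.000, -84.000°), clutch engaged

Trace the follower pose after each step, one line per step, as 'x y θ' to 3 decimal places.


step 0: Δleader=(-22.000, 9.000, -17.000°), disengaged; cmd=(0,0,0) → follower holds at (-17.000, -3.000, 1.000°)
step 1: Δleader=(-6.000, 17.000, -26.000°), engaged; cmd=(-2.000, 4.750, -102.000°) → follower=(-19.000, 1.750, -101.000°)
step 2: Δleader=(10.000, -5.000, -7.000°), disengaged; cmd=(0,0,0) → follower holds at (-19.000, 1.750, -101.000°)
step 3: Δleader=(-16.000, -9.000, 1.000°), engaged; cmd=(-4.500, -1.750, 6.000°) → follower=(-23.500, 0.000, -95.000°)
step 4: Δleader=(15.000, 22.000, 45.000°), engaged; cmd=(3.250, 6.000, 182.000°) → follower=(-20.250, 6.000, 87.000°)
step 5: Δleader=(11.000, -14.000, -7.000°), engaged; cmd=(2.250, -3.000, -26.000°) → follower=(-18.000, 3.000, 61.000°)
step 6: Δleader=(-15.000, -13.000, -3.000°), engaged; cmd=(-4.250, -2.750, -10.000°) → follower=(-22.250, 0.250, 51.000°)
step 7: Δleader=(-18.000, -25.000, 7.000°), engaged; cmd=(-5.000, -5.750, 30.000°) → follower=(-27.250, -5.500, 81.000°)
step 8: Δleader=(3.000, -7.000, -37.000°), engaged; cmd=(0.250, -1.250, -146.000°) → follower=(-27.000, -6.750, -65.000°)

-17.000 -3.000 1.000
-19.000 1.750 -101.000
-19.000 1.750 -101.000
-23.500 0.000 -95.000
-20.250 6.000 87.000
-18.000 3.000 61.000
-22.250 0.250 51.000
-27.250 -5.500 81.000
-27.000 -6.750 -65.000


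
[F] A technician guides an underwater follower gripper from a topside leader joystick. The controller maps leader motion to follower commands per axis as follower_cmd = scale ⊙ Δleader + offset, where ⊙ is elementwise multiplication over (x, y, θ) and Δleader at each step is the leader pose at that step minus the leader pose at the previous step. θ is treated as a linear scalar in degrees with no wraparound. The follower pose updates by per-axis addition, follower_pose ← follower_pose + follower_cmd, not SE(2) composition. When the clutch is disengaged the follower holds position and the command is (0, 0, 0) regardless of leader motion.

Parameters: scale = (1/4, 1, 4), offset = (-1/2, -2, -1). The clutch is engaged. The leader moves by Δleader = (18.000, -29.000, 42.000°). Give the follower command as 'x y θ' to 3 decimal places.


4.000 -31.000 167.000

axis x: 1/4·18.000 + -1/2 = 4.000
axis y: 1·-29.000 + -2 = -31.000
axis θ: 4·42.000 + -1 = 167.000


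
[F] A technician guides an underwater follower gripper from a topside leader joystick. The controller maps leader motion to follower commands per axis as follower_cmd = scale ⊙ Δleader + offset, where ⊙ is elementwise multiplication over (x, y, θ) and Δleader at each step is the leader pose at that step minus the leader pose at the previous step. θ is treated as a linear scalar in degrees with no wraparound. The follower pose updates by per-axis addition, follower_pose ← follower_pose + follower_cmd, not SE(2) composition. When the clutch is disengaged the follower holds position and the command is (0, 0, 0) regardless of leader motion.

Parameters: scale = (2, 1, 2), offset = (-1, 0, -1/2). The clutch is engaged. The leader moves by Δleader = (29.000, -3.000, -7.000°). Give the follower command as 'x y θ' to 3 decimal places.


axis x: 2·29.000 + -1 = 57.000
axis y: 1·-3.000 + 0 = -3.000
axis θ: 2·-7.000 + -1/2 = -14.500

57.000 -3.000 -14.500


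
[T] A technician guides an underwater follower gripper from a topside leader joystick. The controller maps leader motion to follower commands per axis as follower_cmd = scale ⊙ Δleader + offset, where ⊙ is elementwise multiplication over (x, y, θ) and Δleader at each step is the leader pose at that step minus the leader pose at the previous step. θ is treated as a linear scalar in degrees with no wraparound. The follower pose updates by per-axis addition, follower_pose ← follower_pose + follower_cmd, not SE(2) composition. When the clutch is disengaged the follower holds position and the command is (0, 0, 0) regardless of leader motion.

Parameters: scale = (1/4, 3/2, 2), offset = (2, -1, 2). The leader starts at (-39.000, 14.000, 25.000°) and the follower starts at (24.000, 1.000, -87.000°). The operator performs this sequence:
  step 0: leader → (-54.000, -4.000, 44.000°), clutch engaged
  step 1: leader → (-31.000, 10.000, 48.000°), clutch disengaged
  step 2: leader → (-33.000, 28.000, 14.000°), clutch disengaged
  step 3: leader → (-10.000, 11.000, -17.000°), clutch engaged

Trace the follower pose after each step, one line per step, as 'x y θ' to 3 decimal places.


step 0: Δleader=(-15.000, -18.000, 19.000°), engaged; cmd=(-1.750, -28.000, 40.000°) → follower=(22.250, -27.000, -47.000°)
step 1: Δleader=(23.000, 14.000, 4.000°), disengaged; cmd=(0,0,0) → follower holds at (22.250, -27.000, -47.000°)
step 2: Δleader=(-2.000, 18.000, -34.000°), disengaged; cmd=(0,0,0) → follower holds at (22.250, -27.000, -47.000°)
step 3: Δleader=(23.000, -17.000, -31.000°), engaged; cmd=(7.750, -26.500, -60.000°) → follower=(30.000, -53.500, -107.000°)

22.250 -27.000 -47.000
22.250 -27.000 -47.000
22.250 -27.000 -47.000
30.000 -53.500 -107.000


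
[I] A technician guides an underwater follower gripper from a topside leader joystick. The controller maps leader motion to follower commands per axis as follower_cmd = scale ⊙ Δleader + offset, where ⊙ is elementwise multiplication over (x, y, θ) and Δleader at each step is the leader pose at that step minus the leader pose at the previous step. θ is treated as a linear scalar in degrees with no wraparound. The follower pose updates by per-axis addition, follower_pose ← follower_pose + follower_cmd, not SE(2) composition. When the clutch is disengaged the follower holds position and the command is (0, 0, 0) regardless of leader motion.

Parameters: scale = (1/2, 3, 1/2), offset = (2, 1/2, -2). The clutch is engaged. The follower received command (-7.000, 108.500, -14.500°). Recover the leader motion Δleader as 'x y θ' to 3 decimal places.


axis x: (-7.000 − 2) / (1/2) = -18.000
axis y: (108.500 − 1/2) / (3) = 36.000
axis θ: (-14.500 − -2) / (1/2) = -25.000

-18.000 36.000 -25.000


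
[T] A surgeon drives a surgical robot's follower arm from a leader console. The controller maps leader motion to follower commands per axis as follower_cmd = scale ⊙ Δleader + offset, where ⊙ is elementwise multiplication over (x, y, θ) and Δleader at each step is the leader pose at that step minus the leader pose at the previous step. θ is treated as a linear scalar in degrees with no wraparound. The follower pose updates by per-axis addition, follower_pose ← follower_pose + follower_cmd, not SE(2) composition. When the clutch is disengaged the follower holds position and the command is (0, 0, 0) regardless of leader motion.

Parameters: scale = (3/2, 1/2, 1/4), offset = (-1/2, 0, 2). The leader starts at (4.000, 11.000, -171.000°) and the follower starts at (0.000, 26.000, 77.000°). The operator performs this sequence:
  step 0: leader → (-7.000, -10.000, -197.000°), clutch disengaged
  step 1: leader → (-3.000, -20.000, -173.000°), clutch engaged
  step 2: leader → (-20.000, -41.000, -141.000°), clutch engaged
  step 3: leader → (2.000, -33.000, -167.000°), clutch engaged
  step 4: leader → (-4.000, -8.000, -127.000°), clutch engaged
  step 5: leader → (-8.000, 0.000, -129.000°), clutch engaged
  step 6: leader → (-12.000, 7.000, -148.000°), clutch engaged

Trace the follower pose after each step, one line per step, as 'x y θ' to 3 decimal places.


step 0: Δleader=(-11.000, -21.000, -26.000°), disengaged; cmd=(0,0,0) → follower holds at (0.000, 26.000, 77.000°)
step 1: Δleader=(4.000, -10.000, 24.000°), engaged; cmd=(5.500, -5.000, 8.000°) → follower=(5.500, 21.000, 85.000°)
step 2: Δleader=(-17.000, -21.000, 32.000°), engaged; cmd=(-26.000, -10.500, 10.000°) → follower=(-20.500, 10.500, 95.000°)
step 3: Δleader=(22.000, 8.000, -26.000°), engaged; cmd=(32.500, 4.000, -4.500°) → follower=(12.000, 14.500, 90.500°)
step 4: Δleader=(-6.000, 25.000, 40.000°), engaged; cmd=(-9.500, 12.500, 12.000°) → follower=(2.500, 27.000, 102.500°)
step 5: Δleader=(-4.000, 8.000, -2.000°), engaged; cmd=(-6.500, 4.000, 1.500°) → follower=(-4.000, 31.000, 104.000°)
step 6: Δleader=(-4.000, 7.000, -19.000°), engaged; cmd=(-6.500, 3.500, -2.750°) → follower=(-10.500, 34.500, 101.250°)

0.000 26.000 77.000
5.500 21.000 85.000
-20.500 10.500 95.000
12.000 14.500 90.500
2.500 27.000 102.500
-4.000 31.000 104.000
-10.500 34.500 101.250


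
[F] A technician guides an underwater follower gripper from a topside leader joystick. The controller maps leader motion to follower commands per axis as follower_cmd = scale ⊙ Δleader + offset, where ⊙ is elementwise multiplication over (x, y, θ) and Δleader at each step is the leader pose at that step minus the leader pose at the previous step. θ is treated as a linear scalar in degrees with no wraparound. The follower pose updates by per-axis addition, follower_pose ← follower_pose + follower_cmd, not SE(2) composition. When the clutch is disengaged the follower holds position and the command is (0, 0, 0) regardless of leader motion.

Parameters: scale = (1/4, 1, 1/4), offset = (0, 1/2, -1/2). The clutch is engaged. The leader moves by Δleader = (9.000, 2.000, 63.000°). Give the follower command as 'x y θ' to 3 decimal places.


axis x: 1/4·9.000 + 0 = 2.250
axis y: 1·2.000 + 1/2 = 2.500
axis θ: 1/4·63.000 + -1/2 = 15.250

2.250 2.500 15.250


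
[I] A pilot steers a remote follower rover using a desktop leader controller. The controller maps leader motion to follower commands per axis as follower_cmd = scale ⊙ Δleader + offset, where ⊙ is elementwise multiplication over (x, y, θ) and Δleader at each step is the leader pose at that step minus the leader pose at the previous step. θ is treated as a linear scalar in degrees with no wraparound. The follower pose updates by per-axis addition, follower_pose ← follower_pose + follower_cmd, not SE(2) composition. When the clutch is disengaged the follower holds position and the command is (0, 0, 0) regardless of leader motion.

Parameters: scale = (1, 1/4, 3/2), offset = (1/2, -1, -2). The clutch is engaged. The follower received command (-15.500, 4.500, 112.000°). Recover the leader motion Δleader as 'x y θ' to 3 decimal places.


-16.000 22.000 76.000

axis x: (-15.500 − 1/2) / (1) = -16.000
axis y: (4.500 − -1) / (1/4) = 22.000
axis θ: (112.000 − -2) / (3/2) = 76.000


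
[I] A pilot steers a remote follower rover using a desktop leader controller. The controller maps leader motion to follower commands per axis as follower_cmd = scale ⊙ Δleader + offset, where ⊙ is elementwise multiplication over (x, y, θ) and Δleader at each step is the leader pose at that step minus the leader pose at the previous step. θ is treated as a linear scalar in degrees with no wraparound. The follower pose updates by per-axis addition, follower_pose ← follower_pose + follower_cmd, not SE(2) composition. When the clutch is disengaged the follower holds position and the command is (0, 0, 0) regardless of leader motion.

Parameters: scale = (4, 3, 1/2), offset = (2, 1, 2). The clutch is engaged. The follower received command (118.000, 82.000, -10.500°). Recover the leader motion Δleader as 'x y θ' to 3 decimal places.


29.000 27.000 -25.000

axis x: (118.000 − 2) / (4) = 29.000
axis y: (82.000 − 1) / (3) = 27.000
axis θ: (-10.500 − 2) / (1/2) = -25.000


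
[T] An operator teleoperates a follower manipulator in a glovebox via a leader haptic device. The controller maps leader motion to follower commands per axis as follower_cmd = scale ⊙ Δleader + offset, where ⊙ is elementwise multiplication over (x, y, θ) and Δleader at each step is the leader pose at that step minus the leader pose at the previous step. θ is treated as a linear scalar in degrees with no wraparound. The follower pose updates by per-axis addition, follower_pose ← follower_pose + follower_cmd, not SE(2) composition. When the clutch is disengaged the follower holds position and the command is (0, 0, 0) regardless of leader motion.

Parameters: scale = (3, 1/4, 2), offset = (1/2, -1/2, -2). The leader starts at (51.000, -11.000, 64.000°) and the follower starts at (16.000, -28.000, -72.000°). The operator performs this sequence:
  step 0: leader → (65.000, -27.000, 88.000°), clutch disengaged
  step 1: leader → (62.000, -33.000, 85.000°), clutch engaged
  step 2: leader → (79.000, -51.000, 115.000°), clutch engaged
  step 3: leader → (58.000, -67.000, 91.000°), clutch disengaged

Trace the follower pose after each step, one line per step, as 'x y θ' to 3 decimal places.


step 0: Δleader=(14.000, -16.000, 24.000°), disengaged; cmd=(0,0,0) → follower holds at (16.000, -28.000, -72.000°)
step 1: Δleader=(-3.000, -6.000, -3.000°), engaged; cmd=(-8.500, -2.000, -8.000°) → follower=(7.500, -30.000, -80.000°)
step 2: Δleader=(17.000, -18.000, 30.000°), engaged; cmd=(51.500, -5.000, 58.000°) → follower=(59.000, -35.000, -22.000°)
step 3: Δleader=(-21.000, -16.000, -24.000°), disengaged; cmd=(0,0,0) → follower holds at (59.000, -35.000, -22.000°)

16.000 -28.000 -72.000
7.500 -30.000 -80.000
59.000 -35.000 -22.000
59.000 -35.000 -22.000


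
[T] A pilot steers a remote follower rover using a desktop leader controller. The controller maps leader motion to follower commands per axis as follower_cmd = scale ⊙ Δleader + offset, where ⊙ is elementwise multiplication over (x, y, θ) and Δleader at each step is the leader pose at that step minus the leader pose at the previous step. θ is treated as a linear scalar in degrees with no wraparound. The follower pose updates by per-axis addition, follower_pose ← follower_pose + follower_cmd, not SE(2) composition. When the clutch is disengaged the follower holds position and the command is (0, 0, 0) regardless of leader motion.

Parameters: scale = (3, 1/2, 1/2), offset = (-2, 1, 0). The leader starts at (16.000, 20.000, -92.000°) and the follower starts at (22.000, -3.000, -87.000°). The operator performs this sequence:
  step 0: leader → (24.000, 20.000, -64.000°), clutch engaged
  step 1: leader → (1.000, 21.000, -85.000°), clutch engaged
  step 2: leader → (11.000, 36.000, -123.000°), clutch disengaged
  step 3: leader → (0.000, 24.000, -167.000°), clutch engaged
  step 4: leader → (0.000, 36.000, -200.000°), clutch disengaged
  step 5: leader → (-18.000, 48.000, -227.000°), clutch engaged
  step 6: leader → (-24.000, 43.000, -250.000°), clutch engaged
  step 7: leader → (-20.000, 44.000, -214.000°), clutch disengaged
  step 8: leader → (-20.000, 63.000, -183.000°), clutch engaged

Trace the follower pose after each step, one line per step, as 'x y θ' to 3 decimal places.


step 0: Δleader=(8.000, 0.000, 28.000°), engaged; cmd=(22.000, 1.000, 14.000°) → follower=(44.000, -2.000, -73.000°)
step 1: Δleader=(-23.000, 1.000, -21.000°), engaged; cmd=(-71.000, 1.500, -10.500°) → follower=(-27.000, -0.500, -83.500°)
step 2: Δleader=(10.000, 15.000, -38.000°), disengaged; cmd=(0,0,0) → follower holds at (-27.000, -0.500, -83.500°)
step 3: Δleader=(-11.000, -12.000, -44.000°), engaged; cmd=(-35.000, -5.000, -22.000°) → follower=(-62.000, -5.500, -105.500°)
step 4: Δleader=(0.000, 12.000, -33.000°), disengaged; cmd=(0,0,0) → follower holds at (-62.000, -5.500, -105.500°)
step 5: Δleader=(-18.000, 12.000, -27.000°), engaged; cmd=(-56.000, 7.000, -13.500°) → follower=(-118.000, 1.500, -119.000°)
step 6: Δleader=(-6.000, -5.000, -23.000°), engaged; cmd=(-20.000, -1.500, -11.500°) → follower=(-138.000, 0.000, -130.500°)
step 7: Δleader=(4.000, 1.000, 36.000°), disengaged; cmd=(0,0,0) → follower holds at (-138.000, 0.000, -130.500°)
step 8: Δleader=(0.000, 19.000, 31.000°), engaged; cmd=(-2.000, 10.500, 15.500°) → follower=(-140.000, 10.500, -115.000°)

44.000 -2.000 -73.000
-27.000 -0.500 -83.500
-27.000 -0.500 -83.500
-62.000 -5.500 -105.500
-62.000 -5.500 -105.500
-118.000 1.500 -119.000
-138.000 0.000 -130.500
-138.000 0.000 -130.500
-140.000 10.500 -115.000


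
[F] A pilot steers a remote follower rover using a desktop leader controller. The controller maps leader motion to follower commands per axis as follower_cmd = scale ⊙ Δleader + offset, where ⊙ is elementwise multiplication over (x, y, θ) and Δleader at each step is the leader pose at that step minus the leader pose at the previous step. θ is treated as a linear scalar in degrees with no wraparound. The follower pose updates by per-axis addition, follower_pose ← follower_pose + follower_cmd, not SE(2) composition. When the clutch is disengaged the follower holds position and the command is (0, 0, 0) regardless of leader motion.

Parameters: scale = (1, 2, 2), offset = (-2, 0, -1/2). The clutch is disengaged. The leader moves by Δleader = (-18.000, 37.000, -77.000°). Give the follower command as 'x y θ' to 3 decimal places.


0.000 0.000 0.000

clutch disengaged → follower holds; cmd = (0, 0, 0)


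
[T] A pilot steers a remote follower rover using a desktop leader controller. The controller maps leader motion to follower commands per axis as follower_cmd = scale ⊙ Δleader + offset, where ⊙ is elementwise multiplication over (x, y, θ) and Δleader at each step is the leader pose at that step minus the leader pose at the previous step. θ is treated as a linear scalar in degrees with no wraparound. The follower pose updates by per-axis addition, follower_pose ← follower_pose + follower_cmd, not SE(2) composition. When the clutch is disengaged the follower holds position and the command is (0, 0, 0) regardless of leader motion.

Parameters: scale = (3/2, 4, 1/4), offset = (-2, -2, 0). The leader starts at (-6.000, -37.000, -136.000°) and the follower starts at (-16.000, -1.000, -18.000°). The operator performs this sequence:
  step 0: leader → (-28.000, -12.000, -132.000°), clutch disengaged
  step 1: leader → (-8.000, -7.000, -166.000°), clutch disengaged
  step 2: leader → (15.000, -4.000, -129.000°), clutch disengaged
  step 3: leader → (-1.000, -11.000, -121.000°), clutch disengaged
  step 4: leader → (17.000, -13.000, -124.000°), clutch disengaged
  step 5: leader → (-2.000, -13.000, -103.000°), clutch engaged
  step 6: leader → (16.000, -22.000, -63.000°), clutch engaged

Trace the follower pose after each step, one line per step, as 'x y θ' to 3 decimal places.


step 0: Δleader=(-22.000, 25.000, 4.000°), disengaged; cmd=(0,0,0) → follower holds at (-16.000, -1.000, -18.000°)
step 1: Δleader=(20.000, 5.000, -34.000°), disengaged; cmd=(0,0,0) → follower holds at (-16.000, -1.000, -18.000°)
step 2: Δleader=(23.000, 3.000, 37.000°), disengaged; cmd=(0,0,0) → follower holds at (-16.000, -1.000, -18.000°)
step 3: Δleader=(-16.000, -7.000, 8.000°), disengaged; cmd=(0,0,0) → follower holds at (-16.000, -1.000, -18.000°)
step 4: Δleader=(18.000, -2.000, -3.000°), disengaged; cmd=(0,0,0) → follower holds at (-16.000, -1.000, -18.000°)
step 5: Δleader=(-19.000, 0.000, 21.000°), engaged; cmd=(-30.500, -2.000, 5.250°) → follower=(-46.500, -3.000, -12.750°)
step 6: Δleader=(18.000, -9.000, 40.000°), engaged; cmd=(25.000, -38.000, 10.000°) → follower=(-21.500, -41.000, -2.750°)

-16.000 -1.000 -18.000
-16.000 -1.000 -18.000
-16.000 -1.000 -18.000
-16.000 -1.000 -18.000
-16.000 -1.000 -18.000
-46.500 -3.000 -12.750
-21.500 -41.000 -2.750


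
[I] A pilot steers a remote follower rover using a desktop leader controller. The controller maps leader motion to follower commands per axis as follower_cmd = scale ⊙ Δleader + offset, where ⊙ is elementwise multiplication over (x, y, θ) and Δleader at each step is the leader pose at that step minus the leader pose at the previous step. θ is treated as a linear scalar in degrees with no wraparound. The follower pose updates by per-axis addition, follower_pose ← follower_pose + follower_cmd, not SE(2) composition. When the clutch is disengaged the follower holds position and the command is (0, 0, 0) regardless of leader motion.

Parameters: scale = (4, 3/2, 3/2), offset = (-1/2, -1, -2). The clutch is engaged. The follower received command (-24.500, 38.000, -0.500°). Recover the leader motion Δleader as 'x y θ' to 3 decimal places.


axis x: (-24.500 − -1/2) / (4) = -6.000
axis y: (38.000 − -1) / (3/2) = 26.000
axis θ: (-0.500 − -2) / (3/2) = 1.000

-6.000 26.000 1.000


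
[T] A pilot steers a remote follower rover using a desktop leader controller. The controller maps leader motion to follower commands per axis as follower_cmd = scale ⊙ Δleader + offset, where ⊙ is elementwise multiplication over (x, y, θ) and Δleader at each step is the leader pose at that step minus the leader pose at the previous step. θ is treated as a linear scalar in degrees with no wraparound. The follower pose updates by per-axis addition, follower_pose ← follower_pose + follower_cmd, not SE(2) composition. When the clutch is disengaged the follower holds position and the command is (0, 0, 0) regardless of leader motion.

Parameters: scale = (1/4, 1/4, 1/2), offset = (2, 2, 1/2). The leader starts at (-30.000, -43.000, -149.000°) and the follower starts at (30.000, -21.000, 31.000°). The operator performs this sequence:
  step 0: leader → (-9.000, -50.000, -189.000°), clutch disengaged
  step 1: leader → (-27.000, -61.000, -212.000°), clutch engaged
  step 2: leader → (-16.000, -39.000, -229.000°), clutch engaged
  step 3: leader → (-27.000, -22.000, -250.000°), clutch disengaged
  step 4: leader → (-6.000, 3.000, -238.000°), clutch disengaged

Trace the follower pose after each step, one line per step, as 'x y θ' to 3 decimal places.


30.000 -21.000 31.000
27.500 -21.750 20.000
32.250 -14.250 12.000
32.250 -14.250 12.000
32.250 -14.250 12.000

step 0: Δleader=(21.000, -7.000, -40.000°), disengaged; cmd=(0,0,0) → follower holds at (30.000, -21.000, 31.000°)
step 1: Δleader=(-18.000, -11.000, -23.000°), engaged; cmd=(-2.500, -0.750, -11.000°) → follower=(27.500, -21.750, 20.000°)
step 2: Δleader=(11.000, 22.000, -17.000°), engaged; cmd=(4.750, 7.500, -8.000°) → follower=(32.250, -14.250, 12.000°)
step 3: Δleader=(-11.000, 17.000, -21.000°), disengaged; cmd=(0,0,0) → follower holds at (32.250, -14.250, 12.000°)
step 4: Δleader=(21.000, 25.000, 12.000°), disengaged; cmd=(0,0,0) → follower holds at (32.250, -14.250, 12.000°)


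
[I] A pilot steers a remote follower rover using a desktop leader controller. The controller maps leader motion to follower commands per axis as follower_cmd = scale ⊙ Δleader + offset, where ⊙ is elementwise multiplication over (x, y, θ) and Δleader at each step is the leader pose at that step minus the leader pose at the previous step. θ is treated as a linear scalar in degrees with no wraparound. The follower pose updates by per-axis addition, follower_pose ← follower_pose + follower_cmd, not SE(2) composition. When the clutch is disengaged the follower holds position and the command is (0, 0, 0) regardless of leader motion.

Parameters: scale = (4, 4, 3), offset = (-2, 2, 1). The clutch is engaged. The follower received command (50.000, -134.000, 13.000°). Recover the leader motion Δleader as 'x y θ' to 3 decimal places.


13.000 -34.000 4.000

axis x: (50.000 − -2) / (4) = 13.000
axis y: (-134.000 − 2) / (4) = -34.000
axis θ: (13.000 − 1) / (3) = 4.000


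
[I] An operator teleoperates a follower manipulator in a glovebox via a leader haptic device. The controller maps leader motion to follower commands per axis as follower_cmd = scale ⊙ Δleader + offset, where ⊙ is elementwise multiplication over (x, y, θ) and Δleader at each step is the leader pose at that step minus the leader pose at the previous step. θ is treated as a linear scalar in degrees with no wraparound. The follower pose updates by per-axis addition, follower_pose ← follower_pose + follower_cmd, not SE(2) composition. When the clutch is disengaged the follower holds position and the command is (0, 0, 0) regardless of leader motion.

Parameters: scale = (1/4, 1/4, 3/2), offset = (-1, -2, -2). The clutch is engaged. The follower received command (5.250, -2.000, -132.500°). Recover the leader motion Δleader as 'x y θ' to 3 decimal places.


25.000 0.000 -87.000

axis x: (5.250 − -1) / (1/4) = 25.000
axis y: (-2.000 − -2) / (1/4) = 0.000
axis θ: (-132.500 − -2) / (3/2) = -87.000


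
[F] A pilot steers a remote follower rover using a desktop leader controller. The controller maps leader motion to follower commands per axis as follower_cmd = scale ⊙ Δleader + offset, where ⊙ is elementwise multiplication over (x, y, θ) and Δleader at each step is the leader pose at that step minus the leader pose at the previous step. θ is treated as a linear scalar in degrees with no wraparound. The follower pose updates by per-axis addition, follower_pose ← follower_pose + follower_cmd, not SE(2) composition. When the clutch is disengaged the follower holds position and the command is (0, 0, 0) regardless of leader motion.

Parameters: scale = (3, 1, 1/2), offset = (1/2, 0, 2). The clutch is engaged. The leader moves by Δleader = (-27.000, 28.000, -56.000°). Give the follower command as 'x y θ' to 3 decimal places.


axis x: 3·-27.000 + 1/2 = -80.500
axis y: 1·28.000 + 0 = 28.000
axis θ: 1/2·-56.000 + 2 = -26.000

-80.500 28.000 -26.000


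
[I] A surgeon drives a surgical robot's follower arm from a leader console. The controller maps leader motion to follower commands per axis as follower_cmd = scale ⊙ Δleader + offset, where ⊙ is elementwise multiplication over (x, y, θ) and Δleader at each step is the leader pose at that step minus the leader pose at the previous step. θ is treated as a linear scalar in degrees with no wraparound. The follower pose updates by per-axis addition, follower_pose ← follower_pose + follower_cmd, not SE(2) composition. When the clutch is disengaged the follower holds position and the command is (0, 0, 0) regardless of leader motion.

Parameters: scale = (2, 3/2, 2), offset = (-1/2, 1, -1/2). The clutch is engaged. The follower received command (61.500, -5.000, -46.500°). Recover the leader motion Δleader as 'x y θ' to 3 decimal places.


axis x: (61.500 − -1/2) / (2) = 31.000
axis y: (-5.000 − 1) / (3/2) = -4.000
axis θ: (-46.500 − -1/2) / (2) = -23.000

31.000 -4.000 -23.000


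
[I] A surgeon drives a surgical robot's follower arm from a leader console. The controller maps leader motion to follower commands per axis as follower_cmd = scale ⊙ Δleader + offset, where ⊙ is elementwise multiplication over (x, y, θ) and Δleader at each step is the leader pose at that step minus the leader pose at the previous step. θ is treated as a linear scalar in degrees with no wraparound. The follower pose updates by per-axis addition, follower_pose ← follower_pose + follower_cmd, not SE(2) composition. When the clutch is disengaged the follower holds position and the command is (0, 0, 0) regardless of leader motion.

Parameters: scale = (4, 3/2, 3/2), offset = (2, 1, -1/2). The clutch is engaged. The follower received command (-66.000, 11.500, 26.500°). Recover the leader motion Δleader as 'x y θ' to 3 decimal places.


axis x: (-66.000 − 2) / (4) = -17.000
axis y: (11.500 − 1) / (3/2) = 7.000
axis θ: (26.500 − -1/2) / (3/2) = 18.000

-17.000 7.000 18.000


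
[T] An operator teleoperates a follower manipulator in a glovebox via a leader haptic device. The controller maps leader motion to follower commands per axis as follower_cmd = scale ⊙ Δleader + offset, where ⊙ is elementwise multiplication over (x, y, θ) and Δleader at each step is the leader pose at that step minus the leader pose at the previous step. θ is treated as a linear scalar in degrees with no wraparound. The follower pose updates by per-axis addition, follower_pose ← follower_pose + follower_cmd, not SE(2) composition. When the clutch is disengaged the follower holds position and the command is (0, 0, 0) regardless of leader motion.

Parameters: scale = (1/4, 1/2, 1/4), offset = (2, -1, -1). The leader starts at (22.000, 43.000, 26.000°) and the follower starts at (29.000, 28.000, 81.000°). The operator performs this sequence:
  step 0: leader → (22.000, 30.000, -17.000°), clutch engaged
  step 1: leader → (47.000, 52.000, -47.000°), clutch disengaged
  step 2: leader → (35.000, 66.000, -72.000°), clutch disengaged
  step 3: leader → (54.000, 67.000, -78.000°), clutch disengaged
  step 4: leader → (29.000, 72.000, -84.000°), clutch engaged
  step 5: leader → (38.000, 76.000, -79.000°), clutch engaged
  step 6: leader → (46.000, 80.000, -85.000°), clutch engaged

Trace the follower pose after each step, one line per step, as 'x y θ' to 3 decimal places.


step 0: Δleader=(0.000, -13.000, -43.000°), engaged; cmd=(2.000, -7.500, -11.750°) → follower=(31.000, 20.500, 69.250°)
step 1: Δleader=(25.000, 22.000, -30.000°), disengaged; cmd=(0,0,0) → follower holds at (31.000, 20.500, 69.250°)
step 2: Δleader=(-12.000, 14.000, -25.000°), disengaged; cmd=(0,0,0) → follower holds at (31.000, 20.500, 69.250°)
step 3: Δleader=(19.000, 1.000, -6.000°), disengaged; cmd=(0,0,0) → follower holds at (31.000, 20.500, 69.250°)
step 4: Δleader=(-25.000, 5.000, -6.000°), engaged; cmd=(-4.250, 1.500, -2.500°) → follower=(26.750, 22.000, 66.750°)
step 5: Δleader=(9.000, 4.000, 5.000°), engaged; cmd=(4.250, 1.000, 0.250°) → follower=(31.000, 23.000, 67.000°)
step 6: Δleader=(8.000, 4.000, -6.000°), engaged; cmd=(4.000, 1.000, -2.500°) → follower=(35.000, 24.000, 64.500°)

31.000 20.500 69.250
31.000 20.500 69.250
31.000 20.500 69.250
31.000 20.500 69.250
26.750 22.000 66.750
31.000 23.000 67.000
35.000 24.000 64.500


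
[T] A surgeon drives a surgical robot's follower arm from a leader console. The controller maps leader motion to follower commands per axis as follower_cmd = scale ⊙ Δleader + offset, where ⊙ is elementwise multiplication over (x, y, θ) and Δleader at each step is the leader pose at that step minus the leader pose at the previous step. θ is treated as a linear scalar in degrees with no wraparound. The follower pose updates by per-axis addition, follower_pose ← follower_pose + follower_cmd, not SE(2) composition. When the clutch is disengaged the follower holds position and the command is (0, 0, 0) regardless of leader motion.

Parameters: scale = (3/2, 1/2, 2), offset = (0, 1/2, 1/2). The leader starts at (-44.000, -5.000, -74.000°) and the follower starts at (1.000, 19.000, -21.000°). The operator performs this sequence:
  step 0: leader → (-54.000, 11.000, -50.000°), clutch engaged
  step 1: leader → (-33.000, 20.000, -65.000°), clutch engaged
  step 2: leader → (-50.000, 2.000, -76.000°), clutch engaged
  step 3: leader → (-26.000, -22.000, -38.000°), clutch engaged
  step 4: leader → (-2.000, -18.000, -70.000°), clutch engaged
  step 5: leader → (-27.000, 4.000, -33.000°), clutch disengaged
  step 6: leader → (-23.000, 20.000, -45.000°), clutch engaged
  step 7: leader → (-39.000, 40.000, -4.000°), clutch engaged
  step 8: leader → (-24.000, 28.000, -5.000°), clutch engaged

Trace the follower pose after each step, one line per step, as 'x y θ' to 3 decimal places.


-14.000 27.500 27.500
17.500 32.500 -2.000
-8.000 24.000 -23.500
28.000 12.500 53.000
64.000 15.000 -10.500
64.000 15.000 -10.500
70.000 23.500 -34.000
46.000 34.000 48.500
68.500 28.500 47.000

step 0: Δleader=(-10.000, 16.000, 24.000°), engaged; cmd=(-15.000, 8.500, 48.500°) → follower=(-14.000, 27.500, 27.500°)
step 1: Δleader=(21.000, 9.000, -15.000°), engaged; cmd=(31.500, 5.000, -29.500°) → follower=(17.500, 32.500, -2.000°)
step 2: Δleader=(-17.000, -18.000, -11.000°), engaged; cmd=(-25.500, -8.500, -21.500°) → follower=(-8.000, 24.000, -23.500°)
step 3: Δleader=(24.000, -24.000, 38.000°), engaged; cmd=(36.000, -11.500, 76.500°) → follower=(28.000, 12.500, 53.000°)
step 4: Δleader=(24.000, 4.000, -32.000°), engaged; cmd=(36.000, 2.500, -63.500°) → follower=(64.000, 15.000, -10.500°)
step 5: Δleader=(-25.000, 22.000, 37.000°), disengaged; cmd=(0,0,0) → follower holds at (64.000, 15.000, -10.500°)
step 6: Δleader=(4.000, 16.000, -12.000°), engaged; cmd=(6.000, 8.500, -23.500°) → follower=(70.000, 23.500, -34.000°)
step 7: Δleader=(-16.000, 20.000, 41.000°), engaged; cmd=(-24.000, 10.500, 82.500°) → follower=(46.000, 34.000, 48.500°)
step 8: Δleader=(15.000, -12.000, -1.000°), engaged; cmd=(22.500, -5.500, -1.500°) → follower=(68.500, 28.500, 47.000°)


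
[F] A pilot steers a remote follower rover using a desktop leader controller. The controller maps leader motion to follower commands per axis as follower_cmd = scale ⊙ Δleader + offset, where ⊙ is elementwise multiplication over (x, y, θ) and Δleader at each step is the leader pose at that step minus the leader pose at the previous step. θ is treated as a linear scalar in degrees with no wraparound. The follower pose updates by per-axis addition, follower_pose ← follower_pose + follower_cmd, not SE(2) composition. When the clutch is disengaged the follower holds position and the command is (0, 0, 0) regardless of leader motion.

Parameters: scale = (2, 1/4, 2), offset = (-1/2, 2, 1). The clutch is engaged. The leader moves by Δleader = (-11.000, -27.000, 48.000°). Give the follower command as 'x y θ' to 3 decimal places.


axis x: 2·-11.000 + -1/2 = -22.500
axis y: 1/4·-27.000 + 2 = -4.750
axis θ: 2·48.000 + 1 = 97.000

-22.500 -4.750 97.000


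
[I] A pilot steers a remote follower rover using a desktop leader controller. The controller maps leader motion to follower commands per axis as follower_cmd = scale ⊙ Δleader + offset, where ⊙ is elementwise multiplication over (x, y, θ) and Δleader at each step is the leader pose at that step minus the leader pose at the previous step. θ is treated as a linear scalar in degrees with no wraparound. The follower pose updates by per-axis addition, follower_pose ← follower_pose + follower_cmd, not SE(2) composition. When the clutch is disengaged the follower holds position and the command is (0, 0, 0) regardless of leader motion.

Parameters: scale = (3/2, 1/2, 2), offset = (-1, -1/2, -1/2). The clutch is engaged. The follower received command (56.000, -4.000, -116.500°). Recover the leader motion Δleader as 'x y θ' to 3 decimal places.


38.000 -7.000 -58.000

axis x: (56.000 − -1) / (3/2) = 38.000
axis y: (-4.000 − -1/2) / (1/2) = -7.000
axis θ: (-116.500 − -1/2) / (2) = -58.000


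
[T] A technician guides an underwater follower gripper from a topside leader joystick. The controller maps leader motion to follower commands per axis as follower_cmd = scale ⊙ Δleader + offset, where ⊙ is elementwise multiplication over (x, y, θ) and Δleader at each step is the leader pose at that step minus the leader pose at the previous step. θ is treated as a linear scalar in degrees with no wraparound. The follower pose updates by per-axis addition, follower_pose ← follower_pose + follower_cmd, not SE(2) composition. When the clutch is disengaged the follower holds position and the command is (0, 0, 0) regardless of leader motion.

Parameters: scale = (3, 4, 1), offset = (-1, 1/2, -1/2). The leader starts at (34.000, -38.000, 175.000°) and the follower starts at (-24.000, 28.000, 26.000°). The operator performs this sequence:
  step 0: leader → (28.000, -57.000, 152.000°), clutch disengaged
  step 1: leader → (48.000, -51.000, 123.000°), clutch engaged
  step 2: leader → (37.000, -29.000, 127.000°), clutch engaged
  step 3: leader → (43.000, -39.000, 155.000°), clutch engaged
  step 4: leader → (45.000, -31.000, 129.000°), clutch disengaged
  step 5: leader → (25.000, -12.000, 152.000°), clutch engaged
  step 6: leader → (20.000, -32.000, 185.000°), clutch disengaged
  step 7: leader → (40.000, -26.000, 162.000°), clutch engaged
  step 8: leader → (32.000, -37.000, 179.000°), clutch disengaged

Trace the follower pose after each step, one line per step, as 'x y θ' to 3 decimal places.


-24.000 28.000 26.000
35.000 52.500 -3.500
1.000 141.000 0.000
18.000 101.500 27.500
18.000 101.500 27.500
-43.000 178.000 50.000
-43.000 178.000 50.000
16.000 202.500 26.500
16.000 202.500 26.500

step 0: Δleader=(-6.000, -19.000, -23.000°), disengaged; cmd=(0,0,0) → follower holds at (-24.000, 28.000, 26.000°)
step 1: Δleader=(20.000, 6.000, -29.000°), engaged; cmd=(59.000, 24.500, -29.500°) → follower=(35.000, 52.500, -3.500°)
step 2: Δleader=(-11.000, 22.000, 4.000°), engaged; cmd=(-34.000, 88.500, 3.500°) → follower=(1.000, 141.000, 0.000°)
step 3: Δleader=(6.000, -10.000, 28.000°), engaged; cmd=(17.000, -39.500, 27.500°) → follower=(18.000, 101.500, 27.500°)
step 4: Δleader=(2.000, 8.000, -26.000°), disengaged; cmd=(0,0,0) → follower holds at (18.000, 101.500, 27.500°)
step 5: Δleader=(-20.000, 19.000, 23.000°), engaged; cmd=(-61.000, 76.500, 22.500°) → follower=(-43.000, 178.000, 50.000°)
step 6: Δleader=(-5.000, -20.000, 33.000°), disengaged; cmd=(0,0,0) → follower holds at (-43.000, 178.000, 50.000°)
step 7: Δleader=(20.000, 6.000, -23.000°), engaged; cmd=(59.000, 24.500, -23.500°) → follower=(16.000, 202.500, 26.500°)
step 8: Δleader=(-8.000, -11.000, 17.000°), disengaged; cmd=(0,0,0) → follower holds at (16.000, 202.500, 26.500°)


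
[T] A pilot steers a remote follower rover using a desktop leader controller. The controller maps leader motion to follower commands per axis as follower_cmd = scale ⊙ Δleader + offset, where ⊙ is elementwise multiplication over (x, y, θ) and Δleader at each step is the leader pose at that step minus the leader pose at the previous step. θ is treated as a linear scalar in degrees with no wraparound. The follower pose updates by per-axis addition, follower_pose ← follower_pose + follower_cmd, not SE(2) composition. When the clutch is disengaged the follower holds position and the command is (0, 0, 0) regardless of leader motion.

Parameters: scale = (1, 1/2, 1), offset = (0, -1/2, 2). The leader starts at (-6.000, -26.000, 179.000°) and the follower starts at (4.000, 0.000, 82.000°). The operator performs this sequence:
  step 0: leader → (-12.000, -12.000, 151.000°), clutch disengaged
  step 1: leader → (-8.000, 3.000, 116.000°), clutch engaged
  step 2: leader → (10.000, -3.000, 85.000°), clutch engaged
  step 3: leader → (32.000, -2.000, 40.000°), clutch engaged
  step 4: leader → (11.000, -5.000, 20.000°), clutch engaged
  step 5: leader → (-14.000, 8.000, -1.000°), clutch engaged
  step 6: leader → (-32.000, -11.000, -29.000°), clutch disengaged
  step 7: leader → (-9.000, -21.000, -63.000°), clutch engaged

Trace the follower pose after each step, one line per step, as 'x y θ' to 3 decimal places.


4.000 0.000 82.000
8.000 7.000 49.000
26.000 3.500 20.000
48.000 3.500 -23.000
27.000 1.500 -41.000
2.000 7.500 -60.000
2.000 7.500 -60.000
25.000 2.000 -92.000

step 0: Δleader=(-6.000, 14.000, -28.000°), disengaged; cmd=(0,0,0) → follower holds at (4.000, 0.000, 82.000°)
step 1: Δleader=(4.000, 15.000, -35.000°), engaged; cmd=(4.000, 7.000, -33.000°) → follower=(8.000, 7.000, 49.000°)
step 2: Δleader=(18.000, -6.000, -31.000°), engaged; cmd=(18.000, -3.500, -29.000°) → follower=(26.000, 3.500, 20.000°)
step 3: Δleader=(22.000, 1.000, -45.000°), engaged; cmd=(22.000, 0.000, -43.000°) → follower=(48.000, 3.500, -23.000°)
step 4: Δleader=(-21.000, -3.000, -20.000°), engaged; cmd=(-21.000, -2.000, -18.000°) → follower=(27.000, 1.500, -41.000°)
step 5: Δleader=(-25.000, 13.000, -21.000°), engaged; cmd=(-25.000, 6.000, -19.000°) → follower=(2.000, 7.500, -60.000°)
step 6: Δleader=(-18.000, -19.000, -28.000°), disengaged; cmd=(0,0,0) → follower holds at (2.000, 7.500, -60.000°)
step 7: Δleader=(23.000, -10.000, -34.000°), engaged; cmd=(23.000, -5.500, -32.000°) → follower=(25.000, 2.000, -92.000°)
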